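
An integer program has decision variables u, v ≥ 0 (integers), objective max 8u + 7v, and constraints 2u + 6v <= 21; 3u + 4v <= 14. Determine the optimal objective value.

32

(u,v)=(4,0) is feasible, giving 32.
(u,v)=(3,1) is feasible, giving 31.
(u,v)=(3,0) is feasible, giving 24.
The best lattice point is (4,0), giving 32.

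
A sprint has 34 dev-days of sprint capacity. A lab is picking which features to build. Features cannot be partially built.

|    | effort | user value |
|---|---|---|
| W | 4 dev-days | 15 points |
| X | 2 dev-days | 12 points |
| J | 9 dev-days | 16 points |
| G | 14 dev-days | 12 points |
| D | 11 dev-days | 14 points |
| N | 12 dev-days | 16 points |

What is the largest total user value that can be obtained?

59

W + X + J + N: effort 4 + 2 + 9 + 12 = 27 ≤ 34, user value 15 + 12 + 16 + 16 = 59.
X + J + D + N: effort 2 + 9 + 11 + 12 = 34 ≤ 34, user value 12 + 16 + 14 + 16 = 58.
W + X + J + D: effort 4 + 2 + 9 + 11 = 26 ≤ 34, user value 15 + 12 + 16 + 14 = 57.
Best is W, X, J, and N with total user value 59.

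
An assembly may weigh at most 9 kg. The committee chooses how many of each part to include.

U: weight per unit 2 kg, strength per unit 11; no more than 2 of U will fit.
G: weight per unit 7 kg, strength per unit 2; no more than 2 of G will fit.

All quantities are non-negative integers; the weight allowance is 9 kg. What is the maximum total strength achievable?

This is a bounded integer knapsack.
U has the best ratio (11/2); taking only U gives at most 2×11 = 22 (stopped by the supply cap of 2).
Optimal: 2×U: weight 4 ≤ 9, strength 2·11 = 22.

22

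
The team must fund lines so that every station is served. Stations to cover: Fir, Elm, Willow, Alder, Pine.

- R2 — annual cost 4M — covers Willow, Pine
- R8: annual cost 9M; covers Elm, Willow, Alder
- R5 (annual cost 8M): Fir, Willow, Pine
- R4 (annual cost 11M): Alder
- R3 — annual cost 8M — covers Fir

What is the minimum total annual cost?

17

This is a weighted set-cover instance.
Choose R8 and R5: together they cover Fir, Elm, Willow, Alder, Pine — every station.
Total annual cost: 9 + 8 = 17.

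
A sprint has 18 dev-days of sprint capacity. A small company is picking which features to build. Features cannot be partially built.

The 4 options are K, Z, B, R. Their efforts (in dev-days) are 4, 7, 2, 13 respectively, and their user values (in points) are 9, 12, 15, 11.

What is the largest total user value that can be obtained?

Take K, Z, and B: effort 4 + 7 + 2 = 13 ≤ 18, user value 9 + 12 + 15 = 36.
No other feasible combination does better.

36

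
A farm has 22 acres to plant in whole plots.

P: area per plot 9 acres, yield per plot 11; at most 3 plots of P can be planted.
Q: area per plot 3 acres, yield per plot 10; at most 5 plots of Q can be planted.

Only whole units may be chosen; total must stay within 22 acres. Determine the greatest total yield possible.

This is a bounded integer knapsack.
Q has the best ratio (10/3); taking only Q gives at most 5×10 = 50 (stopped by the supply cap of 5).
Mixing does better — 1×P and 4×Q: area 21 ≤ 22, yield 1·11 + 4·10 = 51.

51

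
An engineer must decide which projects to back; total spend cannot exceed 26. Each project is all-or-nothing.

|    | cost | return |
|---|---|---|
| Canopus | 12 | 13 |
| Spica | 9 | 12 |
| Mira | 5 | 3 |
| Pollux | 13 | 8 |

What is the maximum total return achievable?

28

Canopus + Spica: cost 12 + 9 = 21 ≤ 26, return 13 + 12 = 25.
Canopus + Spica + Mira: cost 12 + 9 + 5 = 26 ≤ 26, return 13 + 12 + 3 = 28.
Best is Canopus, Spica, and Mira with total return 28.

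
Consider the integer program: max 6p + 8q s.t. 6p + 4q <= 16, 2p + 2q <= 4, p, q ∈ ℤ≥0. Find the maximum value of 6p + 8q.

16

(p,q)=(0,2) is feasible, giving 16.
(p,q)=(1,1) is feasible, giving 14.
(p,q)=(0,1) is feasible, giving 8.
Maximum is 16 at (p,q)=(0,2).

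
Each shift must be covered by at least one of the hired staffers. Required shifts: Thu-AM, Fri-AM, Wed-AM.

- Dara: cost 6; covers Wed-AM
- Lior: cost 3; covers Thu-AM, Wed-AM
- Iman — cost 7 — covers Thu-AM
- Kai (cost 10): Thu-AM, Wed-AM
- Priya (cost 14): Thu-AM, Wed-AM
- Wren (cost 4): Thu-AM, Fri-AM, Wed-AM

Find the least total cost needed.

Wren alone covers Thu-AM, Fri-AM, Wed-AM — every shift.
Total cost: 4.

4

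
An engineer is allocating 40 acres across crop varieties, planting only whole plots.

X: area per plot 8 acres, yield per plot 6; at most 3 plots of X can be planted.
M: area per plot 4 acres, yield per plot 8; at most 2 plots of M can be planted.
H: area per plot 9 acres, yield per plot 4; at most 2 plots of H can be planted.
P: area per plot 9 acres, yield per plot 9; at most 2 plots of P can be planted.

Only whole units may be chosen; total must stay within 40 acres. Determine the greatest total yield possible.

M has the best ratio (8/4); taking only M gives at most 2×8 = 16 (stopped by the supply cap of 2).
Mixing does better — 1×X, 2×M, and 2×P: area 34 ≤ 40, yield 1·6 + 2·8 + 2·9 = 40.

40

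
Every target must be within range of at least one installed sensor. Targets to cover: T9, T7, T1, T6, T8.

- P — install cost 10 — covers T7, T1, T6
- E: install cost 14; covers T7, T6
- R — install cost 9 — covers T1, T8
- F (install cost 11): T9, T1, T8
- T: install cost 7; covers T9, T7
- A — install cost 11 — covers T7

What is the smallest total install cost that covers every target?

21

This is an integer covering problem.
Choose P and F: together they cover T9, T7, T1, T6, T8 — every target.
Total install cost: 10 + 11 = 21.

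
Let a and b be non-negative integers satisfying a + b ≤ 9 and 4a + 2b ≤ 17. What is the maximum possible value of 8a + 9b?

72

(a,b)=(0,8): 1·0+1·8=8≤9, 4·0+2·8=16≤17, objective 72.
(a,b)=(0,7): 1·0+1·7=7≤9, 4·0+2·7=14≤17, objective 63.
No feasible integer point exceeds 72.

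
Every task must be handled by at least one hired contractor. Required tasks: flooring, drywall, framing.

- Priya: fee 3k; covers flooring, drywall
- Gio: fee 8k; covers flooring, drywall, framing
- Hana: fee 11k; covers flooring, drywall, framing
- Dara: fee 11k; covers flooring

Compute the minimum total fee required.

The greedy cost-per-new-task heuristic would pick Priya and Gio for 11, but a cheaper cover exists.
Gio alone covers flooring, drywall, framing — every task.
Total fee: 8.
No cover costs less than 8.

8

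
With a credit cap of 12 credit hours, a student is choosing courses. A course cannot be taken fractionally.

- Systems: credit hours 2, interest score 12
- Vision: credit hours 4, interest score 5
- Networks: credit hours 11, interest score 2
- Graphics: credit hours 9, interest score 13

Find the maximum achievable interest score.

25

Allowing fractional choices, the relaxed optimum would be about 26.2, but courses are indivisible.
Graphics: credit hours 9 ≤ 12, interest score 13.
Systems + Graphics: credit hours 2 + 9 = 11 ≤ 12, interest score 12 + 13 = 25.
Systems + Vision: credit hours 2 + 4 = 6 ≤ 12, interest score 12 + 5 = 17.
Best is Systems and Graphics with total interest score 25.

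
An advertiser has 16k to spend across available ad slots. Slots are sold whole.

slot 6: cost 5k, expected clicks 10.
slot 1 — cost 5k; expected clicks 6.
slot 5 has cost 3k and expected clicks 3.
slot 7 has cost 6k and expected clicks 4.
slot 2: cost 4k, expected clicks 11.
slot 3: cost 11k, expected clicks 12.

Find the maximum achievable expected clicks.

27

Allowing fractional choices, the relaxed optimum would be about 29.2, but ad slots are indivisible.
slot 6 + slot 1 + slot 2: cost 5 + 5 + 4 = 14 ≤ 16, expected clicks 10 + 6 + 11 = 27.
slot 6 + slot 7 + slot 2: cost 5 + 6 + 4 = 15 ≤ 16, expected clicks 10 + 4 + 11 = 25.
slot 6 + slot 5 + slot 2: cost 5 + 3 + 4 = 12 ≤ 16, expected clicks 10 + 3 + 11 = 24.
Best is slot 6, slot 1, and slot 2 with total expected clicks 27.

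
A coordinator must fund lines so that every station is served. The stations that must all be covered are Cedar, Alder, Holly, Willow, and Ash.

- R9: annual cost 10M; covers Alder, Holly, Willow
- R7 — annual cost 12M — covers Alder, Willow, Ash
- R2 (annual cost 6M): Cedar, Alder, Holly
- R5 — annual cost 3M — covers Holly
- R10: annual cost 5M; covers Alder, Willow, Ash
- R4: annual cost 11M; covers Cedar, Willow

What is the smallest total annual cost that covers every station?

11

This is an integer covering problem.
Choose R2 and R10: together they cover Cedar, Alder, Holly, Willow, Ash — every station.
Total annual cost: 6 + 5 = 11.
No cover costs less than 11.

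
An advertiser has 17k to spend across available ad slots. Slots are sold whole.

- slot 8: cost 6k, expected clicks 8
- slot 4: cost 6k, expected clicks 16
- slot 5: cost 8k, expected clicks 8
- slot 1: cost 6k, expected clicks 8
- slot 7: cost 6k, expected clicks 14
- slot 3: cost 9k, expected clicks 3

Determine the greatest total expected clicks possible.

30

Take slot 4 and slot 7: cost 6 + 6 = 12 ≤ 17, expected clicks 16 + 14 = 30.
No other feasible combination does better.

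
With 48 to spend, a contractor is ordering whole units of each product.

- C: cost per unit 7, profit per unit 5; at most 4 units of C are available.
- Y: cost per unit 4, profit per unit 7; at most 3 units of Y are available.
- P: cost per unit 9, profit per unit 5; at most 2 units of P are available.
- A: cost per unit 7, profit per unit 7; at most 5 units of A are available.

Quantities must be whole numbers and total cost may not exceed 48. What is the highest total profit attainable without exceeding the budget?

Y has the best ratio (7/4); taking only Y gives at most 3×7 = 21 (stopped by the supply cap of 3).
Mixing does better — 3×Y and 5×A: cost 47 ≤ 48, profit 3·7 + 5·7 = 56.

56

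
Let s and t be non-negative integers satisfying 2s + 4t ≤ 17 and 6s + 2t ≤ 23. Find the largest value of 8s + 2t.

28

(s,t)=(3,2): 2·3+4·2=14≤17, 6·3+2·2=22≤23, objective 28.
(s,t)=(3,1): 2·3+4·1=10≤17, 6·3+2·1=20≤23, objective 26.
(s,t)=(3,0): 2·3+4·0=6≤17, 6·3+2·0=18≤23, objective 24.
(s,t)=(2,3): 2·2+4·3=16≤17, 6·2+2·3=18≤23, objective 22.
No feasible integer point exceeds 28.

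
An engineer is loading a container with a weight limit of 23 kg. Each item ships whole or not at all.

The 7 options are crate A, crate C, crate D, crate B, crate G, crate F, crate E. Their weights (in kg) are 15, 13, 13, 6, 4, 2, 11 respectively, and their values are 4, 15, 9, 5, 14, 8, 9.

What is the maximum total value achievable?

Take crate C, crate G, and crate F: weight 13 + 4 + 2 = 19 ≤ 23, value 15 + 14 + 8 = 37.
No other feasible combination does better.

37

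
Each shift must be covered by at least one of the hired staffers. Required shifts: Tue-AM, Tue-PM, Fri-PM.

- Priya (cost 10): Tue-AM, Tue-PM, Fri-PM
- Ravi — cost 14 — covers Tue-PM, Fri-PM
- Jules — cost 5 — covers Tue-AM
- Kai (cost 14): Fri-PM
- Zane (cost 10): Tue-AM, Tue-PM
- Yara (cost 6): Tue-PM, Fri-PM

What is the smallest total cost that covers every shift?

This is an integer covering problem.
The greedy cost-per-new-shift heuristic would pick Yara and Jules for 11, but a cheaper cover exists.
Priya alone covers Tue-AM, Tue-PM, Fri-PM — every shift.
Total cost: 10.
No cover costs less than 10.

10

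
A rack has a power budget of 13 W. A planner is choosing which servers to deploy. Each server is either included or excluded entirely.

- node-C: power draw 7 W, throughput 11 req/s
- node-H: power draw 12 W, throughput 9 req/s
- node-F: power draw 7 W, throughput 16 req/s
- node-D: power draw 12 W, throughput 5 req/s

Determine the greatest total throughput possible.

This is a 0-1 knapsack instance.
Take node-F: power draw 7 ≤ 13, throughput 16.
No other feasible combination does better.

16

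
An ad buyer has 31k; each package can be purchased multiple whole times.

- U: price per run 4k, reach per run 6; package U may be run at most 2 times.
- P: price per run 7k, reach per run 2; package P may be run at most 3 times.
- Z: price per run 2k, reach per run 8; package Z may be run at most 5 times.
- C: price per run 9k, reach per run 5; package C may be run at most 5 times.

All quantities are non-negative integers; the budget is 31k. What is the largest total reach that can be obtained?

57

2×U, 1×P, and 5×Z: price 25 ≤ 31, reach 2·6 + 1·2 + 5·8 = 54.
2×U, 5×Z, and 1×C: price 27 ≤ 31, reach 2·6 + 5·8 + 1·5 = 57.
Best is 57.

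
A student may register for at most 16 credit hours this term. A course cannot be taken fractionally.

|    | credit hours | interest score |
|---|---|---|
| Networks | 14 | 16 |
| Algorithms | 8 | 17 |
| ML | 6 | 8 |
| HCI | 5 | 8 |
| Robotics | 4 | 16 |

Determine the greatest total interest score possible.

33

Allowing fractional choices, the relaxed optimum would be about 39.4, but courses are indivisible.
Algorithms + Robotics: credit hours 8 + 4 = 12 ≤ 16, interest score 17 + 16 = 33.
ML + HCI + Robotics: credit hours 6 + 5 + 4 = 15 ≤ 16, interest score 8 + 8 + 16 = 32.
Best is Algorithms and Robotics with total interest score 33.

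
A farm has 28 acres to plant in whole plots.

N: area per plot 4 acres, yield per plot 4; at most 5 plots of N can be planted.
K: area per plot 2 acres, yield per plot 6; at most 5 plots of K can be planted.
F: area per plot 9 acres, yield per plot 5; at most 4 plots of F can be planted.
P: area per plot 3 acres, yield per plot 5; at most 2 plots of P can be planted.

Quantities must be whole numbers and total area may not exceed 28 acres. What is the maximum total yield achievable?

52

K has the best ratio (6/2); taking only K gives at most 5×6 = 30 (stopped by the supply cap of 5).
Mixing does better — 3×N, 5×K, and 2×P: area 28 ≤ 28, yield 3·4 + 5·6 + 2·5 = 52.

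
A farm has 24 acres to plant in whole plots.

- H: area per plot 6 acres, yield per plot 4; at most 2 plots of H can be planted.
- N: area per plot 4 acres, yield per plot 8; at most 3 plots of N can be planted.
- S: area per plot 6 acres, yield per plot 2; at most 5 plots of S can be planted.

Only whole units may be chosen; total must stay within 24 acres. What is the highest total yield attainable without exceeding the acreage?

32

Take 2×H and 3×N: area 24 ≤ 24, yield 2·4 + 3·8 = 32.
N has the best ratio (8/4) and is taken to its limit of 3; remaining capacity is filled optimally with the others.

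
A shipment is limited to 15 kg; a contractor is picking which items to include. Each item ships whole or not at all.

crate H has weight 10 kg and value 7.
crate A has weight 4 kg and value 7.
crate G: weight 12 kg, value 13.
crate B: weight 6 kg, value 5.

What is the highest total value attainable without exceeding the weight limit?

14

Allowing fractional choices, the relaxed optimum would be about 18.9, but items are indivisible.
crate G: weight 12 ≤ 15, value 13.
crate H + crate A: weight 10 + 4 = 14 ≤ 15, value 7 + 7 = 14.
Best is crate H and crate A with total value 14.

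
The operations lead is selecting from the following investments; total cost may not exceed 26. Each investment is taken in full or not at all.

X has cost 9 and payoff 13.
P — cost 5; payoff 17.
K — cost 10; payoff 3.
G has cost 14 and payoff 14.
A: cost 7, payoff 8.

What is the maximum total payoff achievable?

P + G + A: cost 5 + 14 + 7 = 26 ≤ 26, payoff 17 + 14 + 8 = 39.
X + P + K: cost 9 + 5 + 10 = 24 ≤ 26, payoff 13 + 17 + 3 = 33.
X + P + A: cost 9 + 5 + 7 = 21 ≤ 26, payoff 13 + 17 + 8 = 38.
Best is P, G, and A with total payoff 39.

39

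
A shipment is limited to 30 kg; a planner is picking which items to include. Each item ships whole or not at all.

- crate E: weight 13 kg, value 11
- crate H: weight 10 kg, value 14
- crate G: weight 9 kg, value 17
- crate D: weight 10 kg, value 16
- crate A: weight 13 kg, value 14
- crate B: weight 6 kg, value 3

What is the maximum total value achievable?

47

This is a 0-1 knapsack instance.
Take crate H, crate G, and crate D: weight 10 + 9 + 10 = 29 ≤ 30, value 14 + 17 + 16 = 47.
No other feasible combination does better.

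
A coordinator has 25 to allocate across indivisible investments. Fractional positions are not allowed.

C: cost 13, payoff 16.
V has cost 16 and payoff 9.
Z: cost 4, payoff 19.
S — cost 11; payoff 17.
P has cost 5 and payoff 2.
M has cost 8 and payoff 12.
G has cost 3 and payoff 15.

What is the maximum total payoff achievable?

53

Take Z, S, P, and G: cost 4 + 11 + 5 + 3 = 23 ≤ 25, payoff 19 + 17 + 2 + 15 = 53.
No other feasible combination does better.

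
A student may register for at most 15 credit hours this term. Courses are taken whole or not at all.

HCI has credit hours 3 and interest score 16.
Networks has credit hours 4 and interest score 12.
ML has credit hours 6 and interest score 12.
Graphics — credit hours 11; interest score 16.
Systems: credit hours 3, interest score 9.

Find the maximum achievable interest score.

Treat it as a binary knapsack problem.
Allowing fractional choices, the relaxed optimum would be about 47.0, but courses are indivisible.
HCI + Networks + ML: credit hours 3 + 4 + 6 = 13 ≤ 15, interest score 16 + 12 + 12 = 40.
HCI + Networks + Systems: credit hours 3 + 4 + 3 = 10 ≤ 15, interest score 16 + 12 + 9 = 37.
HCI + ML + Systems: credit hours 3 + 6 + 3 = 12 ≤ 15, interest score 16 + 12 + 9 = 37.
Best is HCI, Networks, and ML with total interest score 40.

40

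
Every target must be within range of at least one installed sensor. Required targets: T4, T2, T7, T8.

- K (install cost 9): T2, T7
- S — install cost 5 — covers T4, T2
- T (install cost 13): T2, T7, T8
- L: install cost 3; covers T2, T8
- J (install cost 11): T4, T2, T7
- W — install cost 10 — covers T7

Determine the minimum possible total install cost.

The greedy cost-per-new-target heuristic would pick L, S, and K for 17, but a cheaper cover exists.
Choose L and J: together they cover T4, T2, T7, T8 — every target.
Total install cost: 3 + 11 = 14.
No cover costs less than 14.

14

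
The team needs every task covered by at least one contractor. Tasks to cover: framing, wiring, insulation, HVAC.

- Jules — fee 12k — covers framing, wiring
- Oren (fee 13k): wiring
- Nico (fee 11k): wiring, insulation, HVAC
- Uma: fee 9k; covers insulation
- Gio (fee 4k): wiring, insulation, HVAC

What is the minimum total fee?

16

Choose Jules and Gio: together they cover framing, wiring, insulation, HVAC — every task.
Total fee: 12 + 4 = 16.
No cover costs less than 16.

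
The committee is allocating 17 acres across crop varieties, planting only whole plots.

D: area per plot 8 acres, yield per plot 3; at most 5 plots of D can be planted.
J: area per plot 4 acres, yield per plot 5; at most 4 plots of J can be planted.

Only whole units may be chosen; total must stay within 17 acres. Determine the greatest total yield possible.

20

J has the best ratio (5/4); taking only J gives at most 4×5 = 20 (stopped by the area limit).
Optimal: 4×J: area 16 ≤ 17, yield 4·5 = 20.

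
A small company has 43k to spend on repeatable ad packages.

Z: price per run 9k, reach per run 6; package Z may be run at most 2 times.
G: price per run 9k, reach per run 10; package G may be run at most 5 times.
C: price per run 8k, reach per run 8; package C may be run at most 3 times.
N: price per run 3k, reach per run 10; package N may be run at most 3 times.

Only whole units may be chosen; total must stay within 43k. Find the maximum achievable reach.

66

This is a bounded integer knapsack.
Take 2×G, 2×C, and 3×N: price 43 ≤ 43, reach 2·10 + 2·8 + 3·10 = 66.
N has the best ratio (10/3) and is taken to its limit of 3; remaining capacity is filled optimally with the others.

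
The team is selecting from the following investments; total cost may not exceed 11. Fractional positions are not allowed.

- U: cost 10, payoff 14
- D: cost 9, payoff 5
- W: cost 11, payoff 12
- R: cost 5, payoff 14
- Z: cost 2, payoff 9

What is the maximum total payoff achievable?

Allowing fractional choices, the relaxed optimum would be about 28.6, but investments are indivisible.
R + Z: cost 5 + 2 = 7 ≤ 11, payoff 14 + 9 = 23.
R: cost 5 ≤ 11, payoff 14.
Best is R and Z with total payoff 23.

23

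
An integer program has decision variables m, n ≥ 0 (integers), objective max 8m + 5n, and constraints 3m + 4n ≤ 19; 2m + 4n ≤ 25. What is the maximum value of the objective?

(m,n)=(6,0): 3·6+4·0=18≤19, 2·6+4·0=12≤25, objective 48.
(m,n)=(5,1): 3·5+4·1=19≤19, 2·5+4·1=14≤25, objective 45.
(m,n)=(5,0): 3·5+4·0=15≤19, 2·5+4·0=10≤25, objective 40.
Maximum is 48 at (m,n)=(6,0).

48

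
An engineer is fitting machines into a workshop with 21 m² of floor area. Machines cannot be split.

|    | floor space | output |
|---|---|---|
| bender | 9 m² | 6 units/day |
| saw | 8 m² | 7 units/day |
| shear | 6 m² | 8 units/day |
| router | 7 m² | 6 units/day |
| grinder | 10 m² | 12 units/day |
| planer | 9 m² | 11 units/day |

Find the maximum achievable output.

23

Take grinder and planer: floor space 10 + 9 = 19 ≤ 21, output 12 + 11 = 23.
No other feasible combination does better.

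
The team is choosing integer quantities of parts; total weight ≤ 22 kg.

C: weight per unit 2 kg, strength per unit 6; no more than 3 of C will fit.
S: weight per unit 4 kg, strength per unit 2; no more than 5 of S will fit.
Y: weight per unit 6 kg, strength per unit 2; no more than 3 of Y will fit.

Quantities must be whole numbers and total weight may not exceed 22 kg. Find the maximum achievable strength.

26

3×C and 4×S: weight 22 ≤ 22, strength 3·6 + 4·2 = 26.
3×C, 1×S, and 2×Y: weight 22 ≤ 22, strength 3·6 + 1·2 + 2·2 = 24.
Best is 26.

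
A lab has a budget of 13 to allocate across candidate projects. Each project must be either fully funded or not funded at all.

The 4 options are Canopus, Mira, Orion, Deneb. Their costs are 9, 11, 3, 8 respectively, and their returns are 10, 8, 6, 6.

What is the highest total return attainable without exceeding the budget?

Take Canopus and Orion: cost 9 + 3 = 12 ≤ 13, return 10 + 6 = 16.
No other feasible combination does better.

16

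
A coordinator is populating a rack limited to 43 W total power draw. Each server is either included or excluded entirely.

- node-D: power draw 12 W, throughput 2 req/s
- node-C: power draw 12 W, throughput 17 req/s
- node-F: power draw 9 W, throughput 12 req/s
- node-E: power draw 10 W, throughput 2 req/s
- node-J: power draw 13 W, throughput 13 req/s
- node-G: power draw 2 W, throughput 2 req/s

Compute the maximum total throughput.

Allowing fractional choices, the relaxed optimum would be about 45.4, but servers are indivisible.
node-C + node-F + node-J: power draw 12 + 9 + 13 = 34 ≤ 43, throughput 17 + 12 + 13 = 42.
node-C + node-F + node-J + node-G: power draw 12 + 9 + 13 + 2 = 36 ≤ 43, throughput 17 + 12 + 13 + 2 = 44.
Best is node-C, node-F, node-J, and node-G with total throughput 44.

44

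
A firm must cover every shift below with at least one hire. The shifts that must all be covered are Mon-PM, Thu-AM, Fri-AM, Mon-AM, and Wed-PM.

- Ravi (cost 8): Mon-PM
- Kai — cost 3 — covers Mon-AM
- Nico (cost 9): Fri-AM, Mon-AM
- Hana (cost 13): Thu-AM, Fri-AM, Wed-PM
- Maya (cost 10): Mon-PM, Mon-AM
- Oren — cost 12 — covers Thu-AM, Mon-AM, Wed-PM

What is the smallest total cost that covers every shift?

The greedy cost-per-new-shift heuristic would pick Kai, Hana, and Ravi for 24, but a cheaper cover exists.
Choose Hana and Maya: together they cover Mon-PM, Thu-AM, Fri-AM, Mon-AM, Wed-PM — every shift.
Total cost: 13 + 10 = 23.
No cover costs less than 23.

23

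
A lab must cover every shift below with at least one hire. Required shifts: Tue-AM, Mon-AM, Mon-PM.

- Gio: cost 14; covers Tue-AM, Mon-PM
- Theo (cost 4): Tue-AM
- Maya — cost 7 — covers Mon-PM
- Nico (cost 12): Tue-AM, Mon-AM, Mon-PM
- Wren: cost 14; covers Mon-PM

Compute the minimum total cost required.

This is a weighted set-cover instance.
The greedy cost-per-new-shift heuristic would pick Theo and Nico for 16, but a cheaper cover exists.
Nico alone covers Tue-AM, Mon-AM, Mon-PM — every shift.
Total cost: 12.
No cover costs less than 12.

12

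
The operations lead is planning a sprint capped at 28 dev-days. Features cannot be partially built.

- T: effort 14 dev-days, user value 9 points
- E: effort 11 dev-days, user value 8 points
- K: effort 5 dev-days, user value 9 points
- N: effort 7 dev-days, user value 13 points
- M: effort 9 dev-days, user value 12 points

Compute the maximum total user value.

34

Take K, N, and M: effort 5 + 7 + 9 = 21 ≤ 28, user value 9 + 13 + 12 = 34.
No other feasible combination does better.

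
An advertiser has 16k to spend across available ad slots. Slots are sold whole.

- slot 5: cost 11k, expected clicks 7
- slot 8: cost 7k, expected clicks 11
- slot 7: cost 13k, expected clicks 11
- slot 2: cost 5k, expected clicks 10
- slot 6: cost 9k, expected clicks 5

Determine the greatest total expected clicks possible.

Allowing fractional choices, the relaxed optimum would be about 24.4, but ad slots are indivisible.
slot 5 + slot 2: cost 11 + 5 = 16 ≤ 16, expected clicks 7 + 10 = 17.
slot 8 + slot 2: cost 7 + 5 = 12 ≤ 16, expected clicks 11 + 10 = 21.
Best is slot 8 and slot 2 with total expected clicks 21.

21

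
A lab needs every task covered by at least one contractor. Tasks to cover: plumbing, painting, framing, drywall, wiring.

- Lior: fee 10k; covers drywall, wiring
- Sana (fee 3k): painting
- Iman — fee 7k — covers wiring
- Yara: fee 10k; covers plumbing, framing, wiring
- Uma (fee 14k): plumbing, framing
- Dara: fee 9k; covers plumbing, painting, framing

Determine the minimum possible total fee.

19

The greedy cost-per-new-task heuristic would pick Sana, Yara, and Lior for 23, but a cheaper cover exists.
Choose Lior and Dara: together they cover plumbing, painting, framing, drywall, wiring — every task.
Total fee: 10 + 9 = 19.
No cover costs less than 19.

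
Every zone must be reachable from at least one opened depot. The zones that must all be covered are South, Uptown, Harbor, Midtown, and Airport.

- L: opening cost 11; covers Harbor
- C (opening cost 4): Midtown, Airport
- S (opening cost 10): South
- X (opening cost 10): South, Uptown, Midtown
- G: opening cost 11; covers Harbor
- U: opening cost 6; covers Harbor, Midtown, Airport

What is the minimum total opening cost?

The greedy cost-per-new-zone heuristic would pick C, X, and U for 20, but a cheaper cover exists.
Choose X and U: together they cover South, Uptown, Harbor, Midtown, Airport — every zone.
Total opening cost: 10 + 6 = 16.
No cover costs less than 16.

16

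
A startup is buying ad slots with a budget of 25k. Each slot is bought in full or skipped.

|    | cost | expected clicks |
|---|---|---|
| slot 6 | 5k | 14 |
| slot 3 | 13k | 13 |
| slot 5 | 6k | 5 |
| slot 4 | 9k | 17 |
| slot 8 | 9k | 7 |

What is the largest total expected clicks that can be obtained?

38

Take slot 6, slot 4, and slot 8: cost 5 + 9 + 9 = 23 ≤ 25, expected clicks 14 + 17 + 7 = 38.
No other feasible combination does better.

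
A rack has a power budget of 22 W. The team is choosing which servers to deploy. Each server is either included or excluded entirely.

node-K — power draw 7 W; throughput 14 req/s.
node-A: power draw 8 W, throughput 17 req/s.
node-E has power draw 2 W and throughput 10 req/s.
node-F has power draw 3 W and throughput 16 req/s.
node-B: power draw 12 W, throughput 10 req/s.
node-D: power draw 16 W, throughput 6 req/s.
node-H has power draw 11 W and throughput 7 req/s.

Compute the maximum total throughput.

57

node-A + node-E + node-F: power draw 8 + 2 + 3 = 13 ≤ 22, throughput 17 + 10 + 16 = 43.
node-K + node-A + node-F: power draw 7 + 8 + 3 = 18 ≤ 22, throughput 14 + 17 + 16 = 47.
node-K + node-A + node-E + node-F: power draw 7 + 8 + 2 + 3 = 20 ≤ 22, throughput 14 + 17 + 10 + 16 = 57.
Best is node-K, node-A, node-E, and node-F with total throughput 57.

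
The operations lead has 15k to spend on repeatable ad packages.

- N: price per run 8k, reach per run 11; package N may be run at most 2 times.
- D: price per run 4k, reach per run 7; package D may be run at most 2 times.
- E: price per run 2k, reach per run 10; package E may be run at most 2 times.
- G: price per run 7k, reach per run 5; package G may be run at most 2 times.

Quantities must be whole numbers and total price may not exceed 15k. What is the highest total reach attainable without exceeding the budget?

34

E has the best ratio (10/2); taking only E gives at most 2×10 = 20 (stopped by the supply cap of 2).
Mixing does better — 2×D and 2×E: price 12 ≤ 15, reach 2·7 + 2·10 = 34.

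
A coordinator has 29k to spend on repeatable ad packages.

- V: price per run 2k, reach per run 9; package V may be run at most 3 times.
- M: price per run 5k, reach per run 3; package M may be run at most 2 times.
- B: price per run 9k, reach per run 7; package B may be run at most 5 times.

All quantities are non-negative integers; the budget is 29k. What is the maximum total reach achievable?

This is a bounded integer knapsack.
Take 3×V, 1×M, and 2×B: price 29 ≤ 29, reach 3·9 + 1·3 + 2·7 = 44.
V has the best ratio (9/2) and is taken to its limit of 3; remaining capacity is filled optimally with the others.

44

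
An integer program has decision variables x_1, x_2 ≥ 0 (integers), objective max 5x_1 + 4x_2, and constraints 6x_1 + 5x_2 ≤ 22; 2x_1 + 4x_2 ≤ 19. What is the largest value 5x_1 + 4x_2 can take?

(x_1,x_2)=(2,2) is feasible, giving 18.
(x_1,x_2)=(1,3) is feasible, giving 17.
(x_1,x_2)=(3,0) is feasible, giving 15.
(x_1,x_2)=(2,1) is feasible, giving 14.
The best lattice point is (2,2), giving 18.

18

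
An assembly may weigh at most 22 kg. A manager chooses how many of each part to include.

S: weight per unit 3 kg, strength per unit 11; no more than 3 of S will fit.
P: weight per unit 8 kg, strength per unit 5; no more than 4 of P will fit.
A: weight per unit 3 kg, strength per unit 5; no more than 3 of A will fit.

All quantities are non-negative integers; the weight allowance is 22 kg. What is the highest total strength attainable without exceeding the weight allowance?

3×S and 3×A: weight 18 ≤ 22, strength 3·11 + 3·5 = 48.
3×S and 2×A: weight 15 ≤ 22, strength 3·11 + 2·5 = 43.
Best is 48.

48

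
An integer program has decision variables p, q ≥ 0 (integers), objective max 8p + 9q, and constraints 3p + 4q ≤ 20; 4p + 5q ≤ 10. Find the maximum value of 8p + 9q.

18

Relaxing integrality, the LP optimum is 20.00 at (p,q) = (2.5, 0), which is not an integer point.
(p,q)=(0,2): 3·0+4·2=8≤20, 4·0+5·2=10≤10, objective 18.
(p,q)=(1,1): 3·1+4·1=7≤20, 4·1+5·1=9≤10, objective 17.
(p,q)=(2,0): 3·2+4·0=6≤20, 4·2+5·0=8≤10, objective 16.
(p,q)=(0,1): 3·0+4·1=4≤20, 4·0+5·1=5≤10, objective 9.
The best lattice point is (0,2), giving 18.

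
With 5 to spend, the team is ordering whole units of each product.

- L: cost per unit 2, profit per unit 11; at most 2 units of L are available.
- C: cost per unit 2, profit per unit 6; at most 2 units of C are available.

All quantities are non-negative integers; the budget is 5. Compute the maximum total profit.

22

L has the best ratio (11/2); taking only L gives at most 2×11 = 22 (stopped by the cost limit).
Optimal: 2×L: cost 4 ≤ 5, profit 2·11 = 22.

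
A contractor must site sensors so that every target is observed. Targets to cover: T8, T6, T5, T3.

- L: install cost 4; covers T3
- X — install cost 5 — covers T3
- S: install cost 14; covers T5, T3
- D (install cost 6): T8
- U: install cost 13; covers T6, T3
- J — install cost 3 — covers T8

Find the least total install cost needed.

The greedy cost-per-new-target heuristic would pick J, L, U, and S for 34, but a cheaper cover exists.
Choose S, U, and J: together they cover T8, T6, T5, T3 — every target.
Total install cost: 14 + 13 + 3 = 30.
No cover costs less than 30.

30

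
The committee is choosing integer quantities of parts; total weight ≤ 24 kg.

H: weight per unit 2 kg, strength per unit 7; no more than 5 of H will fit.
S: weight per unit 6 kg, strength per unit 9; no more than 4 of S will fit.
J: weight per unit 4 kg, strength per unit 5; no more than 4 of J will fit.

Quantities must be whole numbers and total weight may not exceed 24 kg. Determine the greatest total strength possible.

54

H has the best ratio (7/2); taking only H gives at most 5×7 = 35 (stopped by the supply cap of 5).
Mixing does better — 5×H, 1×S, and 2×J: weight 24 ≤ 24, strength 5·7 + 1·9 + 2·5 = 54.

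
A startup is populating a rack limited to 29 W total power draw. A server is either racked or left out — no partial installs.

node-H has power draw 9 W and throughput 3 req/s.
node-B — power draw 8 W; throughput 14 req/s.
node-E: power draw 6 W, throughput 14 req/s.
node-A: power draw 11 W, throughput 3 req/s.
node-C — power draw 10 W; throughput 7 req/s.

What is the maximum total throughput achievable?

35

node-B + node-E + node-A: power draw 8 + 6 + 11 = 25 ≤ 29, throughput 14 + 14 + 3 = 31.
node-H + node-B + node-E: power draw 9 + 8 + 6 = 23 ≤ 29, throughput 3 + 14 + 14 = 31.
node-B + node-E + node-C: power draw 8 + 6 + 10 = 24 ≤ 29, throughput 14 + 14 + 7 = 35.
Best is node-B, node-E, and node-C with total throughput 35.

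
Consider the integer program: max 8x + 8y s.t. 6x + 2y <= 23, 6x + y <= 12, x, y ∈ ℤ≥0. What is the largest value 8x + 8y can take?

88

(x,y)=(0,11): 6·0+2·11=22≤23, 6·0+1·11=11≤12, objective 88.
(x,y)=(0,10): 6·0+2·10=20≤23, 6·0+1·10=10≤12, objective 80.
No feasible integer point exceeds 88.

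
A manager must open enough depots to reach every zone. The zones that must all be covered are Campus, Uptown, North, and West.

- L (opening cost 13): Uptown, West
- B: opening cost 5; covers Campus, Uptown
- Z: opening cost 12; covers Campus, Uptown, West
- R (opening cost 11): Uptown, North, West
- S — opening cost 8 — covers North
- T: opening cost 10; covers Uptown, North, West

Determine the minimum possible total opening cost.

Choose B and T: together they cover Campus, Uptown, North, West — every zone.
Total opening cost: 5 + 10 = 15.
No cover costs less than 15.

15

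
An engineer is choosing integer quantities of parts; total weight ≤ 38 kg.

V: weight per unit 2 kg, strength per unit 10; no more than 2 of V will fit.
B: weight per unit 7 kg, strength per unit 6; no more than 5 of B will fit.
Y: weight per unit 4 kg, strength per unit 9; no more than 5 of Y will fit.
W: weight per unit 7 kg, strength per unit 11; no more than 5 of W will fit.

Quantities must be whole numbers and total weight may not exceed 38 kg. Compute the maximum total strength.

87

2×V, 1×B, 5×Y, and 1×W: weight 38 ≤ 38, strength 2·10 + 1·6 + 5·9 + 1·11 = 82.
2×V, 5×Y, and 2×W: weight 38 ≤ 38, strength 2·10 + 5·9 + 2·11 = 87.
Best is 87.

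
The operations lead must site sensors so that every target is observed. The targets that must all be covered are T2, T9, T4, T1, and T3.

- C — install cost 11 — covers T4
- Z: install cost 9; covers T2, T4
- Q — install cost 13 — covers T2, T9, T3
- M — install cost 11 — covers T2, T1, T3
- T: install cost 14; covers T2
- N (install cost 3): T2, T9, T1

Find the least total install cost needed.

23

Choose Z, M, and N: together they cover T2, T9, T4, T1, T3 — every target.
Total install cost: 9 + 11 + 3 = 23.
No cover costs less than 23.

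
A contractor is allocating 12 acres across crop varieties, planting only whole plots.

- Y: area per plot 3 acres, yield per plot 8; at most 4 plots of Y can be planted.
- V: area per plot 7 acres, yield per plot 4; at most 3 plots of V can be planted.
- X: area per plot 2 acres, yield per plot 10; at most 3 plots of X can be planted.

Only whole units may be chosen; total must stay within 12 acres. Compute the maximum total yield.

46

1×Y and 3×X: area 9 ≤ 12, yield 1·8 + 3·10 = 38.
2×Y and 3×X: area 12 ≤ 12, yield 2·8 + 3·10 = 46.
Best is 46.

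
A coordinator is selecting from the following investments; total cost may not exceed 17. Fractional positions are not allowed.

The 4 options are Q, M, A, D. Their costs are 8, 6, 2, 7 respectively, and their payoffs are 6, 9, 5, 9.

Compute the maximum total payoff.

23

M + A + D: cost 6 + 2 + 7 = 15 ≤ 17, payoff 9 + 5 + 9 = 23.
Q + M + A: cost 8 + 6 + 2 = 16 ≤ 17, payoff 6 + 9 + 5 = 20.
Q + A + D: cost 8 + 2 + 7 = 17 ≤ 17, payoff 6 + 5 + 9 = 20.
Best is M, A, and D with total payoff 23.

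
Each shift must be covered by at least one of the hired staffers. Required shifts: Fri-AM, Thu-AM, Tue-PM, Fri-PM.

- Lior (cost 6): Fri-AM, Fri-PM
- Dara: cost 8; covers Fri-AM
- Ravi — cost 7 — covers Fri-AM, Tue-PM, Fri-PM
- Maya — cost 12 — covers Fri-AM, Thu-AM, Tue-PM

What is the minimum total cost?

18

The greedy cost-per-new-shift heuristic would pick Ravi and Maya for 19, but a cheaper cover exists.
Choose Lior and Maya: together they cover Fri-AM, Thu-AM, Tue-PM, Fri-PM — every shift.
Total cost: 6 + 12 = 18.
No cover costs less than 18.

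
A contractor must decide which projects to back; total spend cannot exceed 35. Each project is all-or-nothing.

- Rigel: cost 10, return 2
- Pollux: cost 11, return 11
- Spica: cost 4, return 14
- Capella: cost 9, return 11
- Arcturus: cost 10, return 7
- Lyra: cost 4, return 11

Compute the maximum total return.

Pollux + Spica + Capella + Lyra: cost 11 + 4 + 9 + 4 = 28 ≤ 35, return 11 + 14 + 11 + 11 = 47.
Pollux + Spica + Arcturus + Lyra: cost 11 + 4 + 10 + 4 = 29 ≤ 35, return 11 + 14 + 7 + 11 = 43.
Spica + Capella + Arcturus + Lyra: cost 4 + 9 + 10 + 4 = 27 ≤ 35, return 14 + 11 + 7 + 11 = 43.
Best is Pollux, Spica, Capella, and Lyra with total return 47.

47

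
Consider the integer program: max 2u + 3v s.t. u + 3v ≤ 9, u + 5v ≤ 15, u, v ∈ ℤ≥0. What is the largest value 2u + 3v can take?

(u,v)=(9,0): 1·9+3·0=9≤9, 1·9+5·0=9≤15, objective 18.
(u,v)=(8,0): 1·8+3·0=8≤9, 1·8+5·0=8≤15, objective 16.
No feasible integer point exceeds 18.

18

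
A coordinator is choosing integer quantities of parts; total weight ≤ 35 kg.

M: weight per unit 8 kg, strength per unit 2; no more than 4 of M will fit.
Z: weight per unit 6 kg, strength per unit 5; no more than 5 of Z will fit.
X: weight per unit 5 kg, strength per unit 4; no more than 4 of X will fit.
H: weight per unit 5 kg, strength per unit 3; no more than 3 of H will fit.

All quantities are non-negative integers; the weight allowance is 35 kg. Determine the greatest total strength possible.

This is a bounded integer knapsack.
5×Z and 1×X: weight 35 ≤ 35, strength 5·5 + 1·4 = 29.
4×Z and 2×X: weight 34 ≤ 35, strength 4·5 + 2·4 = 28.
Best is 29.

29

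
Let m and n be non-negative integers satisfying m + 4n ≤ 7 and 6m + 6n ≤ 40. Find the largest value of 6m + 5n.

36

(m,n)=(6,0) is feasible, giving 36.
(m,n)=(5,0) is feasible, giving 30.
The best lattice point is (6,0), giving 36.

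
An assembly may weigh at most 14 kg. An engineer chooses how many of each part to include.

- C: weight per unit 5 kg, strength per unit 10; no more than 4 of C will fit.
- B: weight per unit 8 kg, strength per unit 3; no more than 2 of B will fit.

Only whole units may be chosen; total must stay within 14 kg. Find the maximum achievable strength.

This is a bounded integer knapsack.
C has the best ratio (10/5); taking only C gives at most 2×10 = 20 (stopped by the weight limit).
Optimal: 2×C: weight 10 ≤ 14, strength 2·10 = 20.

20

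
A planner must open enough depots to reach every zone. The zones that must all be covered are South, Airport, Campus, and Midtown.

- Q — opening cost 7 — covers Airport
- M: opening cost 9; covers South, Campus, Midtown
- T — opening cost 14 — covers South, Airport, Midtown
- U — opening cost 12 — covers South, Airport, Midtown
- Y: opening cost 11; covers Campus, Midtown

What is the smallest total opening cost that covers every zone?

Choose Q and M: together they cover South, Airport, Campus, Midtown — every zone.
Total opening cost: 7 + 9 = 16.

16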